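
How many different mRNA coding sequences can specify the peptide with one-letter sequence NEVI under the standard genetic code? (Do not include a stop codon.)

Asn: 2 codons.
Glu: 2 codons.
Val: 4 codons.
Ile: 3 codons.
2 × 2 × 4 × 3 = 48.

48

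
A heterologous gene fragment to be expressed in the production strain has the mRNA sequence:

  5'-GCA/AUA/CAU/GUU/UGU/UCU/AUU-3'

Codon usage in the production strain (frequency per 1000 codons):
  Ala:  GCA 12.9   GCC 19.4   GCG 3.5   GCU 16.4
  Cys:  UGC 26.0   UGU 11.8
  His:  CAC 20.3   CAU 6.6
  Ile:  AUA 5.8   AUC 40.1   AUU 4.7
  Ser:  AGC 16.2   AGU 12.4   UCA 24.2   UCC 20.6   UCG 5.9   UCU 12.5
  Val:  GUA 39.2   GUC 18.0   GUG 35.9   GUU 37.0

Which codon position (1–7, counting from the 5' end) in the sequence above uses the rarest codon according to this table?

Codon 1 GCA (Ala): 12.9 per 1000.
Codon 2 AUA (Ile): 5.8 per 1000.
Codon 3 CAU (His): 6.6 per 1000.
Codon 4 GUU (Val): 37.0 per 1000.
Codon 5 UGU (Cys): 11.8 per 1000.
Codon 6 UCU (Ser): 12.5 per 1000.
Codon 7 AUU (Ile): 4.7 per 1000.
Lowest frequency is 4.7 at codon 7.

7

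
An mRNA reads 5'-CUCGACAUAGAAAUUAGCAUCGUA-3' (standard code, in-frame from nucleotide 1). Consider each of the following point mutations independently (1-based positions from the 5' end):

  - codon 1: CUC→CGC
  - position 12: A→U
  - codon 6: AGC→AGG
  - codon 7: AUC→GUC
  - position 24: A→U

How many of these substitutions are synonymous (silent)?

1

Codon 1: CUC (Leu) → CGC (Arg) — missense.
Codon 4: GAA (Glu) → GAU (Asp) — missense.
Codon 6: AGC (Ser) → AGG (Arg) — missense.
Codon 7: AUC (Ile) → GUC (Val) — missense.
Codon 8: GUA (Val) → GUU (Val) — synonymous.
Synonymous: 1 of 5.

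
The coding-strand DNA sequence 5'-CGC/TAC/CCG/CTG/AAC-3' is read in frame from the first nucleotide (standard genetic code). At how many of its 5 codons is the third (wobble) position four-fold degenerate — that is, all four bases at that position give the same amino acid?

3

Codon 1 CGC (Arg): third position 4-fold.
Codon 2 TAC (Tyr): third position 2-fold.
Codon 3 CCG (Pro): third position 4-fold.
Codon 4 CTG (Leu): third position 4-fold.
Codon 5 AAC (Asn): third position 2-fold.
Four-fold degenerate third positions: 3.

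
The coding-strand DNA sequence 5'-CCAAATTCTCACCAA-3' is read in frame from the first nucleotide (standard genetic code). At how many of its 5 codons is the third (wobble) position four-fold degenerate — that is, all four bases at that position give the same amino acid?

Codon 1 CCA (Pro): third position 4-fold.
Codon 2 AAT (Asn): third position 2-fold.
Codon 3 TCT (Ser): third position 4-fold.
Codon 4 CAC (His): third position 2-fold.
Codon 5 CAA (Gln): third position 2-fold.
Four-fold degenerate third positions: 2.

2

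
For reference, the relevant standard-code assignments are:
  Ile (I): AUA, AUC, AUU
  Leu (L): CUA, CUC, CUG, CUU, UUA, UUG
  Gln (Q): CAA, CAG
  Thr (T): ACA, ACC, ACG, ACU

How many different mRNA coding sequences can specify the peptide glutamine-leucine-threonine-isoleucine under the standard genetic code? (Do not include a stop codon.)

Gln: 2 codons.
Leu: 6 codons.
Thr: 4 codons.
Ile: 3 codons.
2 × 6 × 4 × 3 = 144.

144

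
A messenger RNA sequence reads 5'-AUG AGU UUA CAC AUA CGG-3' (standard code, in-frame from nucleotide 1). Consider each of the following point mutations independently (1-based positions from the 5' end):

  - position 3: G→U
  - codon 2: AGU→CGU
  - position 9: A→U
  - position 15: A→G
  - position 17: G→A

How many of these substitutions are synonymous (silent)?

0

Codon 1: AUG (Met) → AUU (Ile) — missense.
Codon 2: AGU (Ser) → CGU (Arg) — missense.
Codon 3: UUA (Leu) → UUU (Phe) — missense.
Codon 5: AUA (Ile) → AUG (Met) — missense.
Codon 6: CGG (Arg) → CAG (Gln) — missense.
Synonymous: 0 of 5.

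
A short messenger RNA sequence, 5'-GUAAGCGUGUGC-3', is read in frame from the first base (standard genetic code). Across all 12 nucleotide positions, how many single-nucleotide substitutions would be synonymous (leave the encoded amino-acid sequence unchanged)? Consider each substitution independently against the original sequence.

8

Codon 1 (GUA, Val): 3 synonymous substitutions.
Codon 2 (AGC, Ser): 1 synonymous substitution.
Codon 3 (GUG, Val): 3 synonymous substitutions.
Codon 4 (UGC, Cys): 1 synonymous substitution.
Total: 3 + 1 + 3 + 1 = 8.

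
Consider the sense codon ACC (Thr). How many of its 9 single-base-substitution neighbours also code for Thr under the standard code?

3

Position 1: none → 0 synonymous.
Position 2: none → 0 synonymous.
Position 3: ACU, ACA, ACG → 3 synonymous.
Total: 0 + 0 + 3 = 3.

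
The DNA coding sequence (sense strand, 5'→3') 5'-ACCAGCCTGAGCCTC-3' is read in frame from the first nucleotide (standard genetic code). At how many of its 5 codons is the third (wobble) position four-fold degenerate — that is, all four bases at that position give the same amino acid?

3

Codon 1 ACC (Thr): third position 4-fold.
Codon 2 AGC (Ser): third position 2-fold.
Codon 3 CTG (Leu): third position 4-fold.
Codon 4 AGC (Ser): third position 2-fold.
Codon 5 CTC (Leu): third position 4-fold.
Four-fold degenerate third positions: 3.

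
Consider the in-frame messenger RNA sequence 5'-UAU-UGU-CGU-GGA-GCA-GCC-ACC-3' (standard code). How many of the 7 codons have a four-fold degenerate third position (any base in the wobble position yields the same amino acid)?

Codon 1 UAU (Tyr): third position 2-fold.
Codon 2 UGU (Cys): third position 2-fold.
Codon 3 CGU (Arg): third position 4-fold.
Codon 4 GGA (Gly): third position 4-fold.
Codon 5 GCA (Ala): third position 4-fold.
Codon 6 GCC (Ala): third position 4-fold.
Codon 7 ACC (Thr): third position 4-fold.
Four-fold degenerate third positions: 5.

5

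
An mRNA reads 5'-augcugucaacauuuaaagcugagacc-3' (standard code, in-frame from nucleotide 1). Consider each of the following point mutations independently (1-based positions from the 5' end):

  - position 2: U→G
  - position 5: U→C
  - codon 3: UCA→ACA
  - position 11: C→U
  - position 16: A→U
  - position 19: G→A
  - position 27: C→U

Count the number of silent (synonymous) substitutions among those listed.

1

Codon 1: AUG (Met) → AGG (Arg) — missense.
Codon 2: CUG (Leu) → CCG (Pro) — missense.
Codon 3: UCA (Ser) → ACA (Thr) — missense.
Codon 4: ACA (Thr) → AUA (Ile) — missense.
Codon 6: AAA (Lys) → UAA (Stop) — nonsense.
Codon 7: GCU (Ala) → ACU (Thr) — missense.
Codon 9: ACC (Thr) → ACU (Thr) — synonymous.
Synonymous: 1 of 7.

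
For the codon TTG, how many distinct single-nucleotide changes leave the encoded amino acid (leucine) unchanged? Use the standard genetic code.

2

Position 1: CTG → 1 synonymous.
Position 2: none → 0 synonymous.
Position 3: TTA → 1 synonymous.
Total: 1 + 0 + 1 = 2.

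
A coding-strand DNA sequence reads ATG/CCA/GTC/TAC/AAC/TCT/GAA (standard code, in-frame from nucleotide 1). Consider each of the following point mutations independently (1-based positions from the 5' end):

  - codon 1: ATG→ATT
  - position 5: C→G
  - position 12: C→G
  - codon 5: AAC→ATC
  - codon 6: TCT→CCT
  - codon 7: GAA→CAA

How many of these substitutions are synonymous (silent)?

Codon 1: ATG (Met) → ATT (Ile) — missense.
Codon 2: CCA (Pro) → CGA (Arg) — missense.
Codon 4: TAC (Tyr) → TAG (Stop) — nonsense.
Codon 5: AAC (Asn) → ATC (Ile) — missense.
Codon 6: TCT (Ser) → CCT (Pro) — missense.
Codon 7: GAA (Glu) → CAA (Gln) — missense.
Synonymous: 0 of 6.

0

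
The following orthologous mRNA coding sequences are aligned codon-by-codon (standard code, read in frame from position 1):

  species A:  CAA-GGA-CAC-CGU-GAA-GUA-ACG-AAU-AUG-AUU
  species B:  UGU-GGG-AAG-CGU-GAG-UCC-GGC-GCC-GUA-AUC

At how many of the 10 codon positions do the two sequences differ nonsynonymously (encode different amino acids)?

Codon 1: CAA Gln / UGU Cys — nonsynonymous.
Codon 2: GGA Gly / GGG Gly — synonymous.
Codon 3: CAC His / AAG Lys — nonsynonymous.
Codon 4: CGU Arg / CGU Arg — identical.
Codon 5: GAA Glu / GAG Glu — synonymous.
Codon 6: GUA Val / UCC Ser — nonsynonymous.
Codon 7: ACG Thr / GGC Gly — nonsynonymous.
Codon 8: AAU Asn / GCC Ala — nonsynonymous.
Codon 9: AUG Met / GUA Val — nonsynonymous.
Codon 10: AUU Ile / AUC Ile — synonymous.
Nonsynonymous differences: 6.

6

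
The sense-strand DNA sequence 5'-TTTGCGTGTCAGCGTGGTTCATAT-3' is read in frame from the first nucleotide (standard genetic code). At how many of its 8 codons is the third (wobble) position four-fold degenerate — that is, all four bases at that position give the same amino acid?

Codon 1 TTT (Phe): third position 2-fold.
Codon 2 GCG (Ala): third position 4-fold.
Codon 3 TGT (Cys): third position 2-fold.
Codon 4 CAG (Gln): third position 2-fold.
Codon 5 CGT (Arg): third position 4-fold.
Codon 6 GGT (Gly): third position 4-fold.
Codon 7 TCA (Ser): third position 4-fold.
Codon 8 TAT (Tyr): third position 2-fold.
Four-fold degenerate third positions: 4.

4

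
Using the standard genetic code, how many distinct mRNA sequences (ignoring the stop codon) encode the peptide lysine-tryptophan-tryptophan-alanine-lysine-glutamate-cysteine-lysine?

128

Lys: 2 codons.
Trp: 1 codon.
Trp: 1 codon.
Ala: 4 codons.
Lys: 2 codons.
Glu: 2 codons.
Cys: 2 codons.
Lys: 2 codons.
2 × 1 × 1 × 4 × 2 × 2 × 2 × 2 = 128.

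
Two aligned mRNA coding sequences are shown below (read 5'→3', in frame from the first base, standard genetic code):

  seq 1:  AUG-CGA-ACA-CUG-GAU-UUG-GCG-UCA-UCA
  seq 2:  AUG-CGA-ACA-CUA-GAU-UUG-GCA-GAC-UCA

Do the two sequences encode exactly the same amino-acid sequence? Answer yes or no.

Codon 1: AUG Met / AUG Met — identical.
Codon 2: CGA Arg / CGA Arg — identical.
Codon 3: ACA Thr / ACA Thr — identical.
Codon 4: CUG Leu / CUA Leu — synonymous.
Codon 5: GAU Asp / GAU Asp — identical.
Codon 6: UUG Leu / UUG Leu — identical.
Codon 7: GCG Ala / GCA Ala — synonymous.
Codon 8: UCA Ser / GAC Asp — nonsynonymous.
Codon 9: UCA Ser / UCA Ser — identical.
Nonsynonymous differences: 1 → different protein.

no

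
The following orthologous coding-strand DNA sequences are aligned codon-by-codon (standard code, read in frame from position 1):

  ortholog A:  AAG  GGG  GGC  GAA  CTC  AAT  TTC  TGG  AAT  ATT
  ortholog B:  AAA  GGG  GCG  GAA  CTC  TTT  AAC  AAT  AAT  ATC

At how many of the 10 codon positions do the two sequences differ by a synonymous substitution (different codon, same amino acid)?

2

Codon 1: AAG Lys / AAA Lys — synonymous.
Codon 2: GGG Gly / GGG Gly — identical.
Codon 3: GGC Gly / GCG Ala — nonsynonymous.
Codon 4: GAA Glu / GAA Glu — identical.
Codon 5: CTC Leu / CTC Leu — identical.
Codon 6: AAT Asn / TTT Phe — nonsynonymous.
Codon 7: TTC Phe / AAC Asn — nonsynonymous.
Codon 8: TGG Trp / AAT Asn — nonsynonymous.
Codon 9: AAT Asn / AAT Asn — identical.
Codon 10: ATT Ile / ATC Ile — synonymous.
Synonymous differences: 2.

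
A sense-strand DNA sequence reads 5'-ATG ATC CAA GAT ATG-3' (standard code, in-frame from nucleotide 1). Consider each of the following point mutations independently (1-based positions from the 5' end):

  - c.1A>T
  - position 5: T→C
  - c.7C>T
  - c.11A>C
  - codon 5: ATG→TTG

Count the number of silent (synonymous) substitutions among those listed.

Codon 1: ATG (Met) → TTG (Leu) — missense.
Codon 2: ATC (Ile) → ACC (Thr) — missense.
Codon 3: CAA (Gln) → TAA (Stop) — nonsense.
Codon 4: GAT (Asp) → GCT (Ala) — missense.
Codon 5: ATG (Met) → TTG (Leu) — missense.
Synonymous: 0 of 5.

0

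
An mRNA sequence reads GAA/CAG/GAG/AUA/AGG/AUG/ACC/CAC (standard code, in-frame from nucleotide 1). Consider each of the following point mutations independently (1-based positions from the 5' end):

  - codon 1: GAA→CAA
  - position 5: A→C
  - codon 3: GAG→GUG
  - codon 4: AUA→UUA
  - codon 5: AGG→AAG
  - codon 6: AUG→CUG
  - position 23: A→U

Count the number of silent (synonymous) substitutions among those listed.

0

Codon 1: GAA (Glu) → CAA (Gln) — missense.
Codon 2: CAG (Gln) → CCG (Pro) — missense.
Codon 3: GAG (Glu) → GUG (Val) — missense.
Codon 4: AUA (Ile) → UUA (Leu) — missense.
Codon 5: AGG (Arg) → AAG (Lys) — missense.
Codon 6: AUG (Met) → CUG (Leu) — missense.
Codon 8: CAC (His) → CUC (Leu) — missense.
Synonymous: 0 of 7.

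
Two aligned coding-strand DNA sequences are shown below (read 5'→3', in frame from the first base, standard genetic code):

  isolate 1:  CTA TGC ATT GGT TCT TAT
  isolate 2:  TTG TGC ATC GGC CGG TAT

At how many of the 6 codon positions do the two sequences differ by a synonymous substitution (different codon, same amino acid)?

3

Codon 1: CTA Leu / TTG Leu — synonymous.
Codon 2: TGC Cys / TGC Cys — identical.
Codon 3: ATT Ile / ATC Ile — synonymous.
Codon 4: GGT Gly / GGC Gly — synonymous.
Codon 5: TCT Ser / CGG Arg — nonsynonymous.
Codon 6: TAT Tyr / TAT Tyr — identical.
Synonymous differences: 3.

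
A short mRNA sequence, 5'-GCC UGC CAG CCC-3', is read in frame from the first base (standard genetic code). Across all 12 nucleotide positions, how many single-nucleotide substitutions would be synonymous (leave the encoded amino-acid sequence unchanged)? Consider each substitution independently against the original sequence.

8

Codon 1 (GCC, Ala): 3 synonymous substitutions.
Codon 2 (UGC, Cys): 1 synonymous substitution.
Codon 3 (CAG, Gln): 1 synonymous substitution.
Codon 4 (CCC, Pro): 3 synonymous substitutions.
Total: 3 + 1 + 1 + 3 = 8.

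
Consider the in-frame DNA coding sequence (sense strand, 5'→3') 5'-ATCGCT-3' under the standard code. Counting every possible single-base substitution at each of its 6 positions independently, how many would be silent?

5

Codon 1 (ATC, Ile): 2 synonymous substitutions.
Codon 2 (GCT, Ala): 3 synonymous substitutions.
Total: 2 + 3 = 5.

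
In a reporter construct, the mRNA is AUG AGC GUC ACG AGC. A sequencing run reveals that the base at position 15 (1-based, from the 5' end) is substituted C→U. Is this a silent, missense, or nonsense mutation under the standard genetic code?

silent

Position 15 falls in codon 5: AGC → Ser.
After the substitution the codon is AGU → Ser.
Both encode Ser, so the change is synonymous.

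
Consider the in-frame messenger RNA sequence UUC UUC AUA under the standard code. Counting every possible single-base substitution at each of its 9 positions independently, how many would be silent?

Codon 1 (UUC, Phe): 1 synonymous substitution.
Codon 2 (UUC, Phe): 1 synonymous substitution.
Codon 3 (AUA, Ile): 2 synonymous substitutions.
Total: 1 + 1 + 2 = 4.

4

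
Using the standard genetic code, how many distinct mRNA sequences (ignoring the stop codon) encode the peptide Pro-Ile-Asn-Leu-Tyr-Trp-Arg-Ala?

6912

Pro: 4 codons.
Ile: 3 codons.
Asn: 2 codons.
Leu: 6 codons.
Tyr: 2 codons.
Trp: 1 codon.
Arg: 6 codons.
Ala: 4 codons.
4 × 3 × 2 × 6 × 2 × 1 × 6 × 4 = 6912.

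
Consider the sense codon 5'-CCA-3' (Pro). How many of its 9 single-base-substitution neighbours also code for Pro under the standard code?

Position 1: none → 0 synonymous.
Position 2: none → 0 synonymous.
Position 3: CCT, CCC, CCG → 3 synonymous.
Total: 0 + 0 + 3 = 3.

3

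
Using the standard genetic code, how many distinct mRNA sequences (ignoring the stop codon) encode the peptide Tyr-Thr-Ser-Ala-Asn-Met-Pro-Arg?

9216

Tyr: 2 codons.
Thr: 4 codons.
Ser: 6 codons.
Ala: 4 codons.
Asn: 2 codons.
Met: 1 codon.
Pro: 4 codons.
Arg: 6 codons.
2 × 4 × 6 × 4 × 2 × 1 × 4 × 6 = 9216.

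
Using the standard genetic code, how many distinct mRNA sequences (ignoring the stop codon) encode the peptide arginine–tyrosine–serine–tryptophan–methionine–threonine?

288

Arg: 6 codons.
Tyr: 2 codons.
Ser: 6 codons.
Trp: 1 codon.
Met: 1 codon.
Thr: 4 codons.
6 × 2 × 6 × 1 × 1 × 4 = 288.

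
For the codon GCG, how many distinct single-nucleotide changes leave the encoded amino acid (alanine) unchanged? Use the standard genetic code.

3

Position 1: none → 0 synonymous.
Position 2: none → 0 synonymous.
Position 3: GCT, GCC, GCA → 3 synonymous.
Total: 0 + 0 + 3 = 3.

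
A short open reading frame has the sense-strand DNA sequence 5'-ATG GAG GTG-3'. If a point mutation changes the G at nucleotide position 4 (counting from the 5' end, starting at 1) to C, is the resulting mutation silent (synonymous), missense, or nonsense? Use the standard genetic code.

missense

Position 4 falls in codon 2: GAG → Glu.
After the substitution the codon is CAG → Gln.
Glu ≠ Gln, so this is a missense mutation.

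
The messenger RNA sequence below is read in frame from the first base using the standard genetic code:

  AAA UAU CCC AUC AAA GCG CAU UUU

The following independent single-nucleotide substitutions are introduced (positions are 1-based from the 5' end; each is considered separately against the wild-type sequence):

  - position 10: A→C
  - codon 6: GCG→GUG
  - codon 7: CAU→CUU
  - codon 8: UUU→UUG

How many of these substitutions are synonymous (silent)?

Codon 4: AUC (Ile) → CUC (Leu) — missense.
Codon 6: GCG (Ala) → GUG (Val) — missense.
Codon 7: CAU (His) → CUU (Leu) — missense.
Codon 8: UUU (Phe) → UUG (Leu) — missense.
Synonymous: 0 of 4.

0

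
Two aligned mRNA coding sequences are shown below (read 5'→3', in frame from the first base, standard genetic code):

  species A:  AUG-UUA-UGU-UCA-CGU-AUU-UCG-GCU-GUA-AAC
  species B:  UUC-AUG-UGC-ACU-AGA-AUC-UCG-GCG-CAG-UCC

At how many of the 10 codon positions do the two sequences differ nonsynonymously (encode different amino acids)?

5

Codon 1: AUG Met / UUC Phe — nonsynonymous.
Codon 2: UUA Leu / AUG Met — nonsynonymous.
Codon 3: UGU Cys / UGC Cys — synonymous.
Codon 4: UCA Ser / ACU Thr — nonsynonymous.
Codon 5: CGU Arg / AGA Arg — synonymous.
Codon 6: AUU Ile / AUC Ile — synonymous.
Codon 7: UCG Ser / UCG Ser — identical.
Codon 8: GCU Ala / GCG Ala — synonymous.
Codon 9: GUA Val / CAG Gln — nonsynonymous.
Codon 10: AAC Asn / UCC Ser — nonsynonymous.
Nonsynonymous differences: 5.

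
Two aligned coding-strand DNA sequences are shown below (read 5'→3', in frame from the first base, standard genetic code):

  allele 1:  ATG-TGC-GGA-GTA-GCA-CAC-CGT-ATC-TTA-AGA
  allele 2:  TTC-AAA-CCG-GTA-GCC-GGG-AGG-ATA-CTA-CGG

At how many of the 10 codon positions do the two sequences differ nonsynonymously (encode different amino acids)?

4

Codon 1: ATG Met / TTC Phe — nonsynonymous.
Codon 2: TGC Cys / AAA Lys — nonsynonymous.
Codon 3: GGA Gly / CCG Pro — nonsynonymous.
Codon 4: GTA Val / GTA Val — identical.
Codon 5: GCA Ala / GCC Ala — synonymous.
Codon 6: CAC His / GGG Gly — nonsynonymous.
Codon 7: CGT Arg / AGG Arg — synonymous.
Codon 8: ATC Ile / ATA Ile — synonymous.
Codon 9: TTA Leu / CTA Leu — synonymous.
Codon 10: AGA Arg / CGG Arg — synonymous.
Nonsynonymous differences: 4.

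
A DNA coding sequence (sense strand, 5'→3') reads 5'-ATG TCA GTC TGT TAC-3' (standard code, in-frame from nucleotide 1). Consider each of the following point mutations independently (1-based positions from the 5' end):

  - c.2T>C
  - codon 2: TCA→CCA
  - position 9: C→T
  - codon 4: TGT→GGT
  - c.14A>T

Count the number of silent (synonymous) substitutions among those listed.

Codon 1: ATG (Met) → ACG (Thr) — missense.
Codon 2: TCA (Ser) → CCA (Pro) — missense.
Codon 3: GTC (Val) → GTT (Val) — synonymous.
Codon 4: TGT (Cys) → GGT (Gly) — missense.
Codon 5: TAC (Tyr) → TTC (Phe) — missense.
Synonymous: 1 of 5.

1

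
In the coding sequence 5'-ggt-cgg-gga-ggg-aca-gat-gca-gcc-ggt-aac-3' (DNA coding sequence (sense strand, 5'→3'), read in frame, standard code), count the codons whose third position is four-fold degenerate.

8

Codon 1 GGT (Gly): third position 4-fold.
Codon 2 CGG (Arg): third position 4-fold.
Codon 3 GGA (Gly): third position 4-fold.
Codon 4 GGG (Gly): third position 4-fold.
Codon 5 ACA (Thr): third position 4-fold.
Codon 6 GAT (Asp): third position 2-fold.
Codon 7 GCA (Ala): third position 4-fold.
Codon 8 GCC (Ala): third position 4-fold.
Codon 9 GGT (Gly): third position 4-fold.
Codon 10 AAC (Asn): third position 2-fold.
Four-fold degenerate third positions: 8.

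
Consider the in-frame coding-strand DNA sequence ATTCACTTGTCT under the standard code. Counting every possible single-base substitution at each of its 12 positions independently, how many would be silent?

Codon 1 (ATT, Ile): 2 synonymous substitutions.
Codon 2 (CAC, His): 1 synonymous substitution.
Codon 3 (TTG, Leu): 2 synonymous substitutions.
Codon 4 (TCT, Ser): 3 synonymous substitutions.
Total: 2 + 1 + 2 + 3 = 8.

8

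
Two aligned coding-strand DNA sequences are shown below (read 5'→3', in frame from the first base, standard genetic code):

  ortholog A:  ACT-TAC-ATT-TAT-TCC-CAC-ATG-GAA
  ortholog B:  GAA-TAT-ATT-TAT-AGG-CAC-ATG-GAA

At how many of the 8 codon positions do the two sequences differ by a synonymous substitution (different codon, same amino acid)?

Codon 1: ACT Thr / GAA Glu — nonsynonymous.
Codon 2: TAC Tyr / TAT Tyr — synonymous.
Codon 3: ATT Ile / ATT Ile — identical.
Codon 4: TAT Tyr / TAT Tyr — identical.
Codon 5: TCC Ser / AGG Arg — nonsynonymous.
Codon 6: CAC His / CAC His — identical.
Codon 7: ATG Met / ATG Met — identical.
Codon 8: GAA Glu / GAA Glu — identical.
Synonymous differences: 1.

1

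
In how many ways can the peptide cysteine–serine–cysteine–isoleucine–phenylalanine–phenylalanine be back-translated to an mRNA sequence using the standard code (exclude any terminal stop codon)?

288

Cys: 2 codons.
Ser: 6 codons.
Cys: 2 codons.
Ile: 3 codons.
Phe: 2 codons.
Phe: 2 codons.
2 × 6 × 2 × 3 × 2 × 2 = 288.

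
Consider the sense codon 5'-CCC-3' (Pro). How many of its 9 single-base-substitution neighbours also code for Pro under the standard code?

3

Position 1: none → 0 synonymous.
Position 2: none → 0 synonymous.
Position 3: CCT, CCA, CCG → 3 synonymous.
Total: 0 + 0 + 3 = 3.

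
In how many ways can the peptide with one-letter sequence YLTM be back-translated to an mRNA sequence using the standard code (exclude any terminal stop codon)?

48

Tyr: 2 codons.
Leu: 6 codons.
Thr: 4 codons.
Met: 1 codon.
2 × 6 × 4 × 1 = 48.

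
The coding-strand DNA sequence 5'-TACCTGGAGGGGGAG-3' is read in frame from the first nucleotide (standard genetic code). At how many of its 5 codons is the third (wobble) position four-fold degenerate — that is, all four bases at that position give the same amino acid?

Codon 1 TAC (Tyr): third position 2-fold.
Codon 2 CTG (Leu): third position 4-fold.
Codon 3 GAG (Glu): third position 2-fold.
Codon 4 GGG (Gly): third position 4-fold.
Codon 5 GAG (Glu): third position 2-fold.
Four-fold degenerate third positions: 2.

2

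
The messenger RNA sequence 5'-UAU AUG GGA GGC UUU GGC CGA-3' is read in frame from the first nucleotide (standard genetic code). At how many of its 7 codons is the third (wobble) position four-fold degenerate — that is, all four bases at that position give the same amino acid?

4

Codon 1 UAU (Tyr): third position 2-fold.
Codon 2 AUG (Met): third position 1-fold.
Codon 3 GGA (Gly): third position 4-fold.
Codon 4 GGC (Gly): third position 4-fold.
Codon 5 UUU (Phe): third position 2-fold.
Codon 6 GGC (Gly): third position 4-fold.
Codon 7 CGA (Arg): third position 4-fold.
Four-fold degenerate third positions: 4.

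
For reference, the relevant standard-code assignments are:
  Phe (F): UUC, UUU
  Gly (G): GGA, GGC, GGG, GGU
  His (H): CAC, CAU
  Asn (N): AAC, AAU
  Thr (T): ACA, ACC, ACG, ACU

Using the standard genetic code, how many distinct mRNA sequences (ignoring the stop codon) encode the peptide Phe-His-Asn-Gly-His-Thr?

256

Phe: 2 codons.
His: 2 codons.
Asn: 2 codons.
Gly: 4 codons.
His: 2 codons.
Thr: 4 codons.
2 × 2 × 2 × 4 × 2 × 4 = 256.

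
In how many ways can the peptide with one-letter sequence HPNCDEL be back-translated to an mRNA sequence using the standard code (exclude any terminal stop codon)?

His: 2 codons.
Pro: 4 codons.
Asn: 2 codons.
Cys: 2 codons.
Asp: 2 codons.
Glu: 2 codons.
Leu: 6 codons.
2 × 4 × 2 × 2 × 2 × 2 × 6 = 768.

768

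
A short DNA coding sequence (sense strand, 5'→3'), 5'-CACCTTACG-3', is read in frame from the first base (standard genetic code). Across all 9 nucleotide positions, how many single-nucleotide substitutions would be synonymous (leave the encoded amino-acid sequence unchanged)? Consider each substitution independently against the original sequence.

7

Codon 1 (CAC, His): 1 synonymous substitution.
Codon 2 (CTT, Leu): 3 synonymous substitutions.
Codon 3 (ACG, Thr): 3 synonymous substitutions.
Total: 1 + 3 + 3 = 7.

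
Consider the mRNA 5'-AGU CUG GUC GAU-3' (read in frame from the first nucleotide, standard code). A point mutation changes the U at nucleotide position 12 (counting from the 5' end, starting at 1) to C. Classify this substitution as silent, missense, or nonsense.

silent

Position 12 falls in codon 4: GAU → Asp.
After the substitution the codon is GAC → Asp.
Both encode Asp, so the change is synonymous.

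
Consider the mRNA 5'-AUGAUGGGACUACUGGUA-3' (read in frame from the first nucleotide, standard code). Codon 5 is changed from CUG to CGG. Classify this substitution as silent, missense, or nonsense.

Position 14 falls in codon 5: CUG → Leu.
After the substitution the codon is CGG → Arg.
Leu ≠ Arg, so this is a missense mutation.

missense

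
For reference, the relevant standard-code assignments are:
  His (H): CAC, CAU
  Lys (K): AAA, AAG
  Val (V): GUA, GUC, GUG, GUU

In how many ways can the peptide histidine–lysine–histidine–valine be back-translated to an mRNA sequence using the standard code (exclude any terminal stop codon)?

32

His: 2 codons.
Lys: 2 codons.
His: 2 codons.
Val: 4 codons.
2 × 2 × 2 × 4 = 32.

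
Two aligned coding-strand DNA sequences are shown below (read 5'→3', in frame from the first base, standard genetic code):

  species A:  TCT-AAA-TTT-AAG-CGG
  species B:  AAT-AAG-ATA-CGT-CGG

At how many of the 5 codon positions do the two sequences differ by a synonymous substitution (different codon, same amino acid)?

1

Codon 1: TCT Ser / AAT Asn — nonsynonymous.
Codon 2: AAA Lys / AAG Lys — synonymous.
Codon 3: TTT Phe / ATA Ile — nonsynonymous.
Codon 4: AAG Lys / CGT Arg — nonsynonymous.
Codon 5: CGG Arg / CGG Arg — identical.
Synonymous differences: 1.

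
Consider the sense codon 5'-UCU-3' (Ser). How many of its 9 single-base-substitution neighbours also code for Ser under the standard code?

Position 1: none → 0 synonymous.
Position 2: none → 0 synonymous.
Position 3: UCC, UCA, UCG → 3 synonymous.
Total: 0 + 0 + 3 = 3.

3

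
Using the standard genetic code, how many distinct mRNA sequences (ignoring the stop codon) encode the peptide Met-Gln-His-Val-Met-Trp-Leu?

Met: 1 codon.
Gln: 2 codons.
His: 2 codons.
Val: 4 codons.
Met: 1 codon.
Trp: 1 codon.
Leu: 6 codons.
1 × 2 × 2 × 4 × 1 × 1 × 6 = 96.

96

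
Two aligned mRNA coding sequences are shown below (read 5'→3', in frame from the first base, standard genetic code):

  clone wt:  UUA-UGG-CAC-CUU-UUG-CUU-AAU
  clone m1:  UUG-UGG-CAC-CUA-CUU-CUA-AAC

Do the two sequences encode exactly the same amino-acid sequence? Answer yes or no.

yes

Codon 1: UUA Leu / UUG Leu — synonymous.
Codon 2: UGG Trp / UGG Trp — identical.
Codon 3: CAC His / CAC His — identical.
Codon 4: CUU Leu / CUA Leu — synonymous.
Codon 5: UUG Leu / CUU Leu — synonymous.
Codon 6: CUU Leu / CUA Leu — synonymous.
Codon 7: AAU Asn / AAC Asn — synonymous.
Nonsynonymous differences: 0 → same protein.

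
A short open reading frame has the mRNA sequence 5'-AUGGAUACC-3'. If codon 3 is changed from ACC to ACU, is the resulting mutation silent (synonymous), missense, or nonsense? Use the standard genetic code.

Position 9 falls in codon 3: ACC → Thr.
After the substitution the codon is ACU → Thr.
Both encode Thr, so the change is synonymous.

silent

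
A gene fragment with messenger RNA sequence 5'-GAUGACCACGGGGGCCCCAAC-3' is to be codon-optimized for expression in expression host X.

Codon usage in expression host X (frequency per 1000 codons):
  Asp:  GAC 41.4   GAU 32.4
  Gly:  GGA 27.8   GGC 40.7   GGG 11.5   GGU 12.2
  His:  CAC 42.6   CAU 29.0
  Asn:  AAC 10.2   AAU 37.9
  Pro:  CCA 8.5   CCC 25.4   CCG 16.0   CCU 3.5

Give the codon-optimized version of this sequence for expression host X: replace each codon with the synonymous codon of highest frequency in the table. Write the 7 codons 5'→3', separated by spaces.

Codon 1 (Asp): best is GAC at 41.4.
Codon 2 (Asp): best is GAC at 41.4.
Codon 3 (His): best is CAC at 42.6.
Codon 4 (Gly): best is GGC at 40.7.
Codon 5 (Gly): best is GGC at 40.7.
Codon 6 (Pro): best is CCC at 25.4.
Codon 7 (Asn): best is AAU at 37.9.

GAC GAC CAC GGC GGC CCC AAU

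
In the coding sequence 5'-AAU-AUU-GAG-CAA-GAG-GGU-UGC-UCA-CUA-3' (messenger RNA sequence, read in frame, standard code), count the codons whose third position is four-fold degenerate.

3

Codon 1 AAU (Asn): third position 2-fold.
Codon 2 AUU (Ile): third position 3-fold.
Codon 3 GAG (Glu): third position 2-fold.
Codon 4 CAA (Gln): third position 2-fold.
Codon 5 GAG (Glu): third position 2-fold.
Codon 6 GGU (Gly): third position 4-fold.
Codon 7 UGC (Cys): third position 2-fold.
Codon 8 UCA (Ser): third position 4-fold.
Codon 9 CUA (Leu): third position 4-fold.
Four-fold degenerate third positions: 3.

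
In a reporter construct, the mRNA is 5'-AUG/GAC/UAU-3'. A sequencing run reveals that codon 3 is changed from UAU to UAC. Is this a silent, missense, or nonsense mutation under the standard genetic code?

Position 9 falls in codon 3: UAU → Tyr.
After the substitution the codon is UAC → Tyr.
Both encode Tyr, so the change is synonymous.

silent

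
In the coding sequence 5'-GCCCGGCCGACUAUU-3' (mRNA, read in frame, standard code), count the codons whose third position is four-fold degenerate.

4

Codon 1 GCC (Ala): third position 4-fold.
Codon 2 CGG (Arg): third position 4-fold.
Codon 3 CCG (Pro): third position 4-fold.
Codon 4 ACU (Thr): third position 4-fold.
Codon 5 AUU (Ile): third position 3-fold.
Four-fold degenerate third positions: 4.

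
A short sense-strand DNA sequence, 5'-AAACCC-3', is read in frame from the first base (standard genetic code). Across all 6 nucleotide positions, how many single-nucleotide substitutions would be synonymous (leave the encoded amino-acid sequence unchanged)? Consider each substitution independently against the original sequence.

Codon 1 (AAA, Lys): 1 synonymous substitution.
Codon 2 (CCC, Pro): 3 synonymous substitutions.
Total: 1 + 3 = 4.

4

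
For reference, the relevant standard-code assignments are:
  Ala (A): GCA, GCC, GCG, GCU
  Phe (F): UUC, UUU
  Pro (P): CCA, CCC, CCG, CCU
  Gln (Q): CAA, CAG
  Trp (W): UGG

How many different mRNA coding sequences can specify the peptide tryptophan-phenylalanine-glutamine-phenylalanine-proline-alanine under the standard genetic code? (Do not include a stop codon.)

128

Trp: 1 codon.
Phe: 2 codons.
Gln: 2 codons.
Phe: 2 codons.
Pro: 4 codons.
Ala: 4 codons.
1 × 2 × 2 × 2 × 4 × 4 = 128.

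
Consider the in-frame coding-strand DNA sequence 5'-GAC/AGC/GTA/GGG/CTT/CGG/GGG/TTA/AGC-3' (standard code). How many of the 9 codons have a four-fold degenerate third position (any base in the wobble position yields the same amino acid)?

Codon 1 GAC (Asp): third position 2-fold.
Codon 2 AGC (Ser): third position 2-fold.
Codon 3 GTA (Val): third position 4-fold.
Codon 4 GGG (Gly): third position 4-fold.
Codon 5 CTT (Leu): third position 4-fold.
Codon 6 CGG (Arg): third position 4-fold.
Codon 7 GGG (Gly): third position 4-fold.
Codon 8 TTA (Leu): third position 2-fold.
Codon 9 AGC (Ser): third position 2-fold.
Four-fold degenerate third positions: 5.

5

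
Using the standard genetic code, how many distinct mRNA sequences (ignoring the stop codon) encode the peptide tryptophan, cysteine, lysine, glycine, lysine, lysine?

Trp: 1 codon.
Cys: 2 codons.
Lys: 2 codons.
Gly: 4 codons.
Lys: 2 codons.
Lys: 2 codons.
1 × 2 × 2 × 4 × 2 × 2 = 64.

64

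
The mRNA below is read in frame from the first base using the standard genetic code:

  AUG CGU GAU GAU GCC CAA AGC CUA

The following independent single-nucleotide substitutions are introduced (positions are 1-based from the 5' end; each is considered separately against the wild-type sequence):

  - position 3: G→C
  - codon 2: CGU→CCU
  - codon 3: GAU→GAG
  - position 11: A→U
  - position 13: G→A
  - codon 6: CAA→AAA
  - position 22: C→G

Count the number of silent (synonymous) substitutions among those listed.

0

Codon 1: AUG (Met) → AUC (Ile) — missense.
Codon 2: CGU (Arg) → CCU (Pro) — missense.
Codon 3: GAU (Asp) → GAG (Glu) — missense.
Codon 4: GAU (Asp) → GUU (Val) — missense.
Codon 5: GCC (Ala) → ACC (Thr) — missense.
Codon 6: CAA (Gln) → AAA (Lys) — missense.
Codon 8: CUA (Leu) → GUA (Val) — missense.
Synonymous: 0 of 7.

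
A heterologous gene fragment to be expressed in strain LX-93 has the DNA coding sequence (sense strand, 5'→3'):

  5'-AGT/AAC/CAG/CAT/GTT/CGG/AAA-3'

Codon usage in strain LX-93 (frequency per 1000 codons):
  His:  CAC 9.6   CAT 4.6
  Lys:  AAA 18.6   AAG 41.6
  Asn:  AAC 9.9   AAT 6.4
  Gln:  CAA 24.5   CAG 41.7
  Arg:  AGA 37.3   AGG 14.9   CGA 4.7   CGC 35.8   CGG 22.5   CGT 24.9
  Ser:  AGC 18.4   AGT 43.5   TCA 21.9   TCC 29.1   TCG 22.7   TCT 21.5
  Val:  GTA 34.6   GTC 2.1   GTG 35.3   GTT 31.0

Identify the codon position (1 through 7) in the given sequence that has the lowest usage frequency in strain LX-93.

4

Codon 1 AGT (Ser): 43.5 per 1000.
Codon 2 AAC (Asn): 9.9 per 1000.
Codon 3 CAG (Gln): 41.7 per 1000.
Codon 4 CAT (His): 4.6 per 1000.
Codon 5 GTT (Val): 31.0 per 1000.
Codon 6 CGG (Arg): 22.5 per 1000.
Codon 7 AAA (Lys): 18.6 per 1000.
Lowest frequency is 4.6 at codon 4.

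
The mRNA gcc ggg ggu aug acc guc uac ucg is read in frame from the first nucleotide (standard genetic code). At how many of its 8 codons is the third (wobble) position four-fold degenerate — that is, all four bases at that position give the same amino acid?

Codon 1 GCC (Ala): third position 4-fold.
Codon 2 GGG (Gly): third position 4-fold.
Codon 3 GGU (Gly): third position 4-fold.
Codon 4 AUG (Met): third position 1-fold.
Codon 5 ACC (Thr): third position 4-fold.
Codon 6 GUC (Val): third position 4-fold.
Codon 7 UAC (Tyr): third position 2-fold.
Codon 8 UCG (Ser): third position 4-fold.
Four-fold degenerate third positions: 6.

6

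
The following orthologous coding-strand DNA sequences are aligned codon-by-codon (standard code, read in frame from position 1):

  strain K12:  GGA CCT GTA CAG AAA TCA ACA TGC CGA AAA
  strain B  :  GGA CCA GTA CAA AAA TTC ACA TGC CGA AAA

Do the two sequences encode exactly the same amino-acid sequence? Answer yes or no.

no

Codon 1: GGA Gly / GGA Gly — identical.
Codon 2: CCT Pro / CCA Pro — synonymous.
Codon 3: GTA Val / GTA Val — identical.
Codon 4: CAG Gln / CAA Gln — synonymous.
Codon 5: AAA Lys / AAA Lys — identical.
Codon 6: TCA Ser / TTC Phe — nonsynonymous.
Codon 7: ACA Thr / ACA Thr — identical.
Codon 8: TGC Cys / TGC Cys — identical.
Codon 9: CGA Arg / CGA Arg — identical.
Codon 10: AAA Lys / AAA Lys — identical.
Nonsynonymous differences: 1 → different protein.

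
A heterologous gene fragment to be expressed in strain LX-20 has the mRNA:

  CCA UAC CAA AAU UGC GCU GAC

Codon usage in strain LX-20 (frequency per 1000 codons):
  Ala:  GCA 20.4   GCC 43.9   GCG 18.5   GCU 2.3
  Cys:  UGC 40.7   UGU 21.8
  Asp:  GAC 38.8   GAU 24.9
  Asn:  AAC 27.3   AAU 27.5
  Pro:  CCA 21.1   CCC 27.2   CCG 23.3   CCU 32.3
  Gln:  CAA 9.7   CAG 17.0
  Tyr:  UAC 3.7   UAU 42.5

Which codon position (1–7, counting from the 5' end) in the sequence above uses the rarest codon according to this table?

Codon 1 CCA (Pro): 21.1 per 1000.
Codon 2 UAC (Tyr): 3.7 per 1000.
Codon 3 CAA (Gln): 9.7 per 1000.
Codon 4 AAU (Asn): 27.5 per 1000.
Codon 5 UGC (Cys): 40.7 per 1000.
Codon 6 GCU (Ala): 2.3 per 1000.
Codon 7 GAC (Asp): 38.8 per 1000.
Lowest frequency is 2.3 at codon 6.

6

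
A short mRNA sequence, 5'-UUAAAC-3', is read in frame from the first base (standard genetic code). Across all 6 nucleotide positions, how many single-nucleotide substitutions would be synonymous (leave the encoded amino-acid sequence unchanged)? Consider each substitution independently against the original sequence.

Codon 1 (UUA, Leu): 2 synonymous substitutions.
Codon 2 (AAC, Asn): 1 synonymous substitution.
Total: 2 + 1 = 3.

3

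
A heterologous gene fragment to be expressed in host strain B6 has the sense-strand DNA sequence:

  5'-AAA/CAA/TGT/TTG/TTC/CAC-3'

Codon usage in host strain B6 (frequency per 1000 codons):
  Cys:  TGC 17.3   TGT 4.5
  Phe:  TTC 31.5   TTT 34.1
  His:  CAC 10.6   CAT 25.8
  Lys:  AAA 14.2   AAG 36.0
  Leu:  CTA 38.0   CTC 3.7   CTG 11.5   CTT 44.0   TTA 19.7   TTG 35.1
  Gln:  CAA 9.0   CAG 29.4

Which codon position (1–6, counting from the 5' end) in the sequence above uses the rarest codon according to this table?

Codon 1 AAA (Lys): 14.2 per 1000.
Codon 2 CAA (Gln): 9.0 per 1000.
Codon 3 TGT (Cys): 4.5 per 1000.
Codon 4 TTG (Leu): 35.1 per 1000.
Codon 5 TTC (Phe): 31.5 per 1000.
Codon 6 CAC (His): 10.6 per 1000.
Lowest frequency is 4.5 at codon 3.

3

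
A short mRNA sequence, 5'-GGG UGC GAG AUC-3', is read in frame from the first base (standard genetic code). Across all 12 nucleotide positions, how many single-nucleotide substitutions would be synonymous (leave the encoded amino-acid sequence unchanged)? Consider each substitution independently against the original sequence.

7

Codon 1 (GGG, Gly): 3 synonymous substitutions.
Codon 2 (UGC, Cys): 1 synonymous substitution.
Codon 3 (GAG, Glu): 1 synonymous substitution.
Codon 4 (AUC, Ile): 2 synonymous substitutions.
Total: 3 + 1 + 1 + 2 = 7.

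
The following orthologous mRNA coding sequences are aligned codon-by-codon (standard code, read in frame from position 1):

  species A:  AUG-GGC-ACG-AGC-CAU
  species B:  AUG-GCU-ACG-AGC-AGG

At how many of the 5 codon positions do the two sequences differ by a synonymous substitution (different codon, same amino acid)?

0

Codon 1: AUG Met / AUG Met — identical.
Codon 2: GGC Gly / GCU Ala — nonsynonymous.
Codon 3: ACG Thr / ACG Thr — identical.
Codon 4: AGC Ser / AGC Ser — identical.
Codon 5: CAU His / AGG Arg — nonsynonymous.
Synonymous differences: 0.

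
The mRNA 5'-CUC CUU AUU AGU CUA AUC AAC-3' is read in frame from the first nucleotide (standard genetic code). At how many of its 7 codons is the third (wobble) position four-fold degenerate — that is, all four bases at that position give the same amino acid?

Codon 1 CUC (Leu): third position 4-fold.
Codon 2 CUU (Leu): third position 4-fold.
Codon 3 AUU (Ile): third position 3-fold.
Codon 4 AGU (Ser): third position 2-fold.
Codon 5 CUA (Leu): third position 4-fold.
Codon 6 AUC (Ile): third position 3-fold.
Codon 7 AAC (Asn): third position 2-fold.
Four-fold degenerate third positions: 3.

3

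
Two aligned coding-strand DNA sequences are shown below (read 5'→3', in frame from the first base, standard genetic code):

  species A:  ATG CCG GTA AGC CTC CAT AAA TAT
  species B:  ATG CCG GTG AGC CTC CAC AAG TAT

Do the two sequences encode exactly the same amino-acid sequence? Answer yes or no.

Codon 1: ATG Met / ATG Met — identical.
Codon 2: CCG Pro / CCG Pro — identical.
Codon 3: GTA Val / GTG Val — synonymous.
Codon 4: AGC Ser / AGC Ser — identical.
Codon 5: CTC Leu / CTC Leu — identical.
Codon 6: CAT His / CAC His — synonymous.
Codon 7: AAA Lys / AAG Lys — synonymous.
Codon 8: TAT Tyr / TAT Tyr — identical.
Nonsynonymous differences: 0 → same protein.

yes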